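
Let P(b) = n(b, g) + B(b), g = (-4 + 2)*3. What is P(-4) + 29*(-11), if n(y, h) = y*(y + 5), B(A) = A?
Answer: -327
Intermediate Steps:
g = -6 (g = -2*3 = -6)
n(y, h) = y*(5 + y)
P(b) = b + b*(5 + b) (P(b) = b*(5 + b) + b = b + b*(5 + b))
P(-4) + 29*(-11) = -4*(6 - 4) + 29*(-11) = -4*2 - 319 = -8 - 319 = -327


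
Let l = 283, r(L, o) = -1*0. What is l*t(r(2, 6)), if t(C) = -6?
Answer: -1698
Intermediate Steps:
r(L, o) = 0
l*t(r(2, 6)) = 283*(-6) = -1698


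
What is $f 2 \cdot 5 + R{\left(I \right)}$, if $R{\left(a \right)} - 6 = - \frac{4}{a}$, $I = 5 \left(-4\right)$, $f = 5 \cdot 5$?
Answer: $\frac{1281}{5} \approx 256.2$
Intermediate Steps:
$f = 25$
$I = -20$
$R{\left(a \right)} = 6 - \frac{4}{a}$
$f 2 \cdot 5 + R{\left(I \right)} = 25 \cdot 2 \cdot 5 + \left(6 - \frac{4}{-20}\right) = 25 \cdot 10 + \left(6 - - \frac{1}{5}\right) = 250 + \left(6 + \frac{1}{5}\right) = 250 + \frac{31}{5} = \frac{1281}{5}$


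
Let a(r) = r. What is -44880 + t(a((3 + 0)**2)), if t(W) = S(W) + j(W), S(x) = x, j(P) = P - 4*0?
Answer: -44862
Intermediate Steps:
j(P) = P (j(P) = P + 0 = P)
t(W) = 2*W (t(W) = W + W = 2*W)
-44880 + t(a((3 + 0)**2)) = -44880 + 2*(3 + 0)**2 = -44880 + 2*3**2 = -44880 + 2*9 = -44880 + 18 = -44862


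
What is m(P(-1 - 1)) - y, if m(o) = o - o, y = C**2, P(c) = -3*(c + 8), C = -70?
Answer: -4900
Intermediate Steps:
P(c) = -24 - 3*c (P(c) = -3*(8 + c) = -24 - 3*c)
y = 4900 (y = (-70)**2 = 4900)
m(o) = 0
m(P(-1 - 1)) - y = 0 - 1*4900 = 0 - 4900 = -4900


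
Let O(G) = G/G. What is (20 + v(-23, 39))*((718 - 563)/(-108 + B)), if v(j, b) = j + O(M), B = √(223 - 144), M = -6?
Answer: 6696/2317 + 62*√79/2317 ≈ 3.1278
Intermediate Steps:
B = √79 ≈ 8.8882
O(G) = 1
v(j, b) = 1 + j (v(j, b) = j + 1 = 1 + j)
(20 + v(-23, 39))*((718 - 563)/(-108 + B)) = (20 + (1 - 23))*((718 - 563)/(-108 + √79)) = (20 - 22)*(155/(-108 + √79)) = -310/(-108 + √79)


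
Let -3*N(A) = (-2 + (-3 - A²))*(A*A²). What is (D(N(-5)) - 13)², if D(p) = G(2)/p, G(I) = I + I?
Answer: 66048129/390625 ≈ 169.08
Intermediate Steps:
G(I) = 2*I
N(A) = -A³*(-5 - A²)/3 (N(A) = -(-2 + (-3 - A²))*A*A²/3 = -(-5 - A²)*A³/3 = -A³*(-5 - A²)/3)
D(p) = 4/p (D(p) = (2*2)/p = 4/p)
(D(N(-5)) - 13)² = (4/(((⅓)*(-5)³*(5 + (-5)²))) - 13)² = (4/(((⅓)*(-125)*(5 + 25))) - 13)² = (4/(((⅓)*(-125)*30)) - 13)² = (4/(-1250) - 13)² = (4*(-1/1250) - 13)² = (-2/625 - 13)² = (-8127/625)² = 66048129/390625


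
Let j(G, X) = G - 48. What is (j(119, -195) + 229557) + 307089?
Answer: 536717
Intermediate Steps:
j(G, X) = -48 + G
(j(119, -195) + 229557) + 307089 = ((-48 + 119) + 229557) + 307089 = (71 + 229557) + 307089 = 229628 + 307089 = 536717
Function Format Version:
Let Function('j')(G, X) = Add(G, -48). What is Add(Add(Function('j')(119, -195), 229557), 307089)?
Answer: 536717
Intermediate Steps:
Function('j')(G, X) = Add(-48, G)
Add(Add(Function('j')(119, -195), 229557), 307089) = Add(Add(Add(-48, 119), 229557), 307089) = Add(Add(71, 229557), 307089) = Add(229628, 307089) = 536717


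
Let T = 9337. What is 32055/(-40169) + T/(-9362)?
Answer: -675156863/376062178 ≈ -1.7953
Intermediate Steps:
32055/(-40169) + T/(-9362) = 32055/(-40169) + 9337/(-9362) = 32055*(-1/40169) + 9337*(-1/9362) = -32055/40169 - 9337/9362 = -675156863/376062178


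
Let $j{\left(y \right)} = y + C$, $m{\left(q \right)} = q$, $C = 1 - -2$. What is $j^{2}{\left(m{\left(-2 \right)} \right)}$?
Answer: $1$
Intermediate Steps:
$C = 3$ ($C = 1 + 2 = 3$)
$j{\left(y \right)} = 3 + y$ ($j{\left(y \right)} = y + 3 = 3 + y$)
$j^{2}{\left(m{\left(-2 \right)} \right)} = \left(3 - 2\right)^{2} = 1^{2} = 1$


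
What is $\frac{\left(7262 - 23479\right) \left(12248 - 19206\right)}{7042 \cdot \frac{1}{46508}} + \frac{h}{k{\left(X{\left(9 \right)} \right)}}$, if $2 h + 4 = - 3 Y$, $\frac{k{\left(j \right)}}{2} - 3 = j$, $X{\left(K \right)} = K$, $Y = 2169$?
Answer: $\frac{17992674674983}{24144} \approx 7.4522 \cdot 10^{8}$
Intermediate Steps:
$k{\left(j \right)} = 6 + 2 j$
$h = - \frac{6511}{2}$ ($h = -2 + \frac{\left(-3\right) 2169}{2} = -2 + \frac{1}{2} \left(-6507\right) = -2 - \frac{6507}{2} = - \frac{6511}{2} \approx -3255.5$)
$\frac{\left(7262 - 23479\right) \left(12248 - 19206\right)}{7042 \cdot \frac{1}{46508}} + \frac{h}{k{\left(X{\left(9 \right)} \right)}} = \frac{\left(7262 - 23479\right) \left(12248 - 19206\right)}{7042 \cdot \frac{1}{46508}} - \frac{6511}{2 \left(6 + 2 \cdot 9\right)} = \frac{\left(-16217\right) \left(-6958\right)}{7042 \cdot \frac{1}{46508}} - \frac{6511}{2 \left(6 + 18\right)} = \frac{112837886}{\frac{503}{3322}} - \frac{6511}{2 \cdot 24} = 112837886 \cdot \frac{3322}{503} - \frac{6511}{48} = \frac{374847457292}{503} - \frac{6511}{48} = \frac{17992674674983}{24144}$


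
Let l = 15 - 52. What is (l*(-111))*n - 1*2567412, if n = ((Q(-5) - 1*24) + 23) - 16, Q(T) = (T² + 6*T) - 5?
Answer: -2678301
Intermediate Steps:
Q(T) = -5 + T² + 6*T
l = -37
n = -27 (n = (((-5 + (-5)² + 6*(-5)) - 1*24) + 23) - 16 = (((-5 + 25 - 30) - 24) + 23) - 16 = ((-10 - 24) + 23) - 16 = (-34 + 23) - 16 = -11 - 16 = -27)
(l*(-111))*n - 1*2567412 = -37*(-111)*(-27) - 1*2567412 = 4107*(-27) - 2567412 = -110889 - 2567412 = -2678301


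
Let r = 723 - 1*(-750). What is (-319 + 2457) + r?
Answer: 3611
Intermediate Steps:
r = 1473 (r = 723 + 750 = 1473)
(-319 + 2457) + r = (-319 + 2457) + 1473 = 2138 + 1473 = 3611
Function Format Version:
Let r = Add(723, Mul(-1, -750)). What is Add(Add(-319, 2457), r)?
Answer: 3611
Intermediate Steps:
r = 1473 (r = Add(723, 750) = 1473)
Add(Add(-319, 2457), r) = Add(Add(-319, 2457), 1473) = Add(2138, 1473) = 3611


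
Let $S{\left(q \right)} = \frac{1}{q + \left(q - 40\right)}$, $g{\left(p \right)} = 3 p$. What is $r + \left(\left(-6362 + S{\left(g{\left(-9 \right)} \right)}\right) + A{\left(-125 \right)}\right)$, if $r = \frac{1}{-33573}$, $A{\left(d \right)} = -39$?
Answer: $- \frac{20200706329}{3155862} \approx -6401.0$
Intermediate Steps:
$S{\left(q \right)} = \frac{1}{-40 + 2 q}$ ($S{\left(q \right)} = \frac{1}{q + \left(-40 + q\right)} = \frac{1}{-40 + 2 q}$)
$r = - \frac{1}{33573} \approx -2.9786 \cdot 10^{-5}$
$r + \left(\left(-6362 + S{\left(g{\left(-9 \right)} \right)}\right) + A{\left(-125 \right)}\right) = - \frac{1}{33573} - \left(6401 - \frac{1}{2 \left(-20 + 3 \left(-9\right)\right)}\right) = - \frac{1}{33573} - \left(6401 - \frac{1}{2 \left(-20 - 27\right)}\right) = - \frac{1}{33573} - \left(6401 + \frac{1}{94}\right) = - \frac{1}{33573} + \left(\left(-6362 + \frac{1}{2} \left(- \frac{1}{47}\right)\right) - 39\right) = - \frac{1}{33573} - \frac{601695}{94} = - \frac{20200706329}{3155862}$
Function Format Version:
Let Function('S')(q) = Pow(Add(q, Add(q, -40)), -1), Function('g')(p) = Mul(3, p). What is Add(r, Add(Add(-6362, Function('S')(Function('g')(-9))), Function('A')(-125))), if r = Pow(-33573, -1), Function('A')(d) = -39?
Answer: Rational(-20200706329, 3155862) ≈ -6401.0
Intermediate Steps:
Function('S')(q) = Pow(Add(-40, Mul(2, q)), -1) (Function('S')(q) = Pow(Add(q, Add(-40, q)), -1) = Pow(Add(-40, Mul(2, q)), -1))
r = Rational(-1, 33573) ≈ -2.9786e-5
Add(r, Add(Add(-6362, Function('S')(Function('g')(-9))), Function('A')(-125))) = Add(Rational(-1, 33573), Add(Add(-6362, Mul(Rational(1, 2), Pow(Add(-20, Mul(3, -9)), -1))), -39)) = Add(Rational(-1, 33573), Add(Add(-6362, Mul(Rational(1, 2), Pow(Add(-20, -27), -1))), -39)) = Add(Rational(-1, 33573), Add(Add(-6362, Mul(Rational(1, 2), Pow(-47, -1))), -39)) = Add(Rational(-1, 33573), Add(Add(-6362, Mul(Rational(1, 2), Rational(-1, 47))), -39)) = Add(Rational(-1, 33573), Add(Add(-6362, Rational(-1, 94)), -39)) = Add(Rational(-1, 33573), Add(Rational(-598029, 94), -39)) = Add(Rational(-1, 33573), Rational(-601695, 94)) = Rational(-20200706329, 3155862)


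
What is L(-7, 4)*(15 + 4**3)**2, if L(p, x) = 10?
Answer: 62410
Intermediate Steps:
L(-7, 4)*(15 + 4**3)**2 = 10*(15 + 4**3)**2 = 10*(15 + 64)**2 = 10*79**2 = 10*6241 = 62410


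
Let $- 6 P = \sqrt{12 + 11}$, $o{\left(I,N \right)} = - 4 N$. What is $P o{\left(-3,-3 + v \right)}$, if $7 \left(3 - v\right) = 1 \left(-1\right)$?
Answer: $\frac{2 \sqrt{23}}{21} \approx 0.45675$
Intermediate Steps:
$v = \frac{22}{7}$ ($v = 3 - \frac{1 \left(-1\right)}{7} = 3 - - \frac{1}{7} = 3 + \frac{1}{7} = \frac{22}{7} \approx 3.1429$)
$P = - \frac{\sqrt{23}}{6}$ ($P = - \frac{\sqrt{12 + 11}}{6} = - \frac{\sqrt{23}}{6} \approx -0.7993$)
$P o{\left(-3,-3 + v \right)} = - \frac{\sqrt{23}}{6} \left(- 4 \left(-3 + \frac{22}{7}\right)\right) = - \frac{\sqrt{23}}{6} \left(\left(-4\right) \frac{1}{7}\right) = - \frac{\sqrt{23}}{6} \left(- \frac{4}{7}\right) = \frac{2 \sqrt{23}}{21}$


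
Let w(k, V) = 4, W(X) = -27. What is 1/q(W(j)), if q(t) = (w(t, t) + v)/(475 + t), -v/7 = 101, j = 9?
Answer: -448/703 ≈ -0.63727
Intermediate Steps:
v = -707 (v = -7*101 = -707)
q(t) = -703/(475 + t) (q(t) = (4 - 707)/(475 + t) = -703/(475 + t))
1/q(W(j)) = 1/(-703/(475 - 27)) = 1/(-703/448) = -448/703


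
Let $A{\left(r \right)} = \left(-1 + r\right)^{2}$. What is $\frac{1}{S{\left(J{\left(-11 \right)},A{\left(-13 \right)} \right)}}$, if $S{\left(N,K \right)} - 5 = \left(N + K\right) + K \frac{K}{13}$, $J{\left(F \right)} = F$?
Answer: $\frac{13}{40886} \approx 0.00031796$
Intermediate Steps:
$S{\left(N,K \right)} = 5 + K + N + \frac{K^{2}}{13}$ ($S{\left(N,K \right)} = 5 + \left(\left(N + K\right) + K \frac{K}{13}\right) = 5 + \left(\left(K + N\right) + K K \frac{1}{13}\right) = 5 + \left(\left(K + N\right) + K \frac{K}{13}\right) = 5 + \left(\left(K + N\right) + \frac{K^{2}}{13}\right) = 5 + \left(K + N + \frac{K^{2}}{13}\right) = 5 + K + N + \frac{K^{2}}{13}$)
$\frac{1}{S{\left(J{\left(-11 \right)},A{\left(-13 \right)} \right)}} = \frac{1}{5 + \left(-1 - 13\right)^{2} - 11 + \frac{\left(\left(-1 - 13\right)^{2}\right)^{2}}{13}} = \frac{1}{5 + \left(-14\right)^{2} - 11 + \frac{\left(\left(-14\right)^{2}\right)^{2}}{13}} = \frac{1}{5 + 196 - 11 + \frac{196^{2}}{13}} = \frac{1}{5 + 196 - 11 + \frac{1}{13} \cdot 38416} = \frac{1}{5 + 196 - 11 + \frac{38416}{13}} = \frac{1}{\frac{40886}{13}} = \frac{13}{40886}$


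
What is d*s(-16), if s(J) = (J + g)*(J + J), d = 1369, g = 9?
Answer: 306656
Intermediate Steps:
s(J) = 2*J*(9 + J) (s(J) = (J + 9)*(J + J) = (9 + J)*(2*J) = 2*J*(9 + J))
d*s(-16) = 1369*(2*(-16)*(9 - 16)) = 1369*(2*(-16)*(-7)) = 1369*224 = 306656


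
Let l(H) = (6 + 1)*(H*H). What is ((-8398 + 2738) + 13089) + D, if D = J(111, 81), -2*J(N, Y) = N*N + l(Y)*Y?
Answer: -1858775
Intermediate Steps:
l(H) = 7*H**2
J(N, Y) = -7*Y**3/2 - N**2/2 (J(N, Y) = -(N*N + (7*Y**2)*Y)/2 = -(N**2 + 7*Y**3)/2 = -7*Y**3/2 - N**2/2)
D = -1866204 (D = -7/2*81**3 - 1/2*111**2 = -7/2*531441 - 1/2*12321 = -3720087/2 - 12321/2 = -1866204)
((-8398 + 2738) + 13089) + D = ((-8398 + 2738) + 13089) - 1866204 = (-5660 + 13089) - 1866204 = 7429 - 1866204 = -1858775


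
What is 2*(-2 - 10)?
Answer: -24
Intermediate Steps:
2*(-2 - 10) = 2*(-12) = -24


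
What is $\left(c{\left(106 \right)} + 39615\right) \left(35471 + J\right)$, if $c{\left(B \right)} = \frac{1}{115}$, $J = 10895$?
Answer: $\frac{211230791716}{115} \approx 1.8368 \cdot 10^{9}$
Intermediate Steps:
$c{\left(B \right)} = \frac{1}{115}$
$\left(c{\left(106 \right)} + 39615\right) \left(35471 + J\right) = \left(\frac{1}{115} + 39615\right) \left(35471 + 10895\right) = \frac{4555726}{115} \cdot 46366 = \frac{211230791716}{115}$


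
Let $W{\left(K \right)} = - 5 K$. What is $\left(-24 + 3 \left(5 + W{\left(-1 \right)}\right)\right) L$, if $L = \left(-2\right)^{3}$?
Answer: $-48$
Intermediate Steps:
$L = -8$
$\left(-24 + 3 \left(5 + W{\left(-1 \right)}\right)\right) L = \left(-24 + 3 \left(5 - -5\right)\right) \left(-8\right) = \left(-24 + 3 \left(5 + 5\right)\right) \left(-8\right) = \left(-24 + 3 \cdot 10\right) \left(-8\right) = \left(-24 + 30\right) \left(-8\right) = 6 \left(-8\right) = -48$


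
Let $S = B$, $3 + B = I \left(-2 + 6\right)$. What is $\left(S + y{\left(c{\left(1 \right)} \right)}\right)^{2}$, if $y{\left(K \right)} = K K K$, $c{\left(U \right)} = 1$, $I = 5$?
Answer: $324$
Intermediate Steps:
$B = 17$ ($B = -3 + 5 \left(-2 + 6\right) = -3 + 5 \cdot 4 = -3 + 20 = 17$)
$y{\left(K \right)} = K^{3}$ ($y{\left(K \right)} = K^{2} K = K^{3}$)
$S = 17$
$\left(S + y{\left(c{\left(1 \right)} \right)}\right)^{2} = \left(17 + 1^{3}\right)^{2} = \left(17 + 1\right)^{2} = 18^{2} = 324$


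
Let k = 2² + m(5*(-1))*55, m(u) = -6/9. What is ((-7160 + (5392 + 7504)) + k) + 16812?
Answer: 67546/3 ≈ 22515.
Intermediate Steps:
m(u) = -⅔ (m(u) = -6*⅑ = -⅔)
k = -98/3 (k = 2² - ⅔*55 = 4 - 110/3 = -98/3 ≈ -32.667)
((-7160 + (5392 + 7504)) + k) + 16812 = ((-7160 + (5392 + 7504)) - 98/3) + 16812 = ((-7160 + 12896) - 98/3) + 16812 = (5736 - 98/3) + 16812 = 17110/3 + 16812 = 67546/3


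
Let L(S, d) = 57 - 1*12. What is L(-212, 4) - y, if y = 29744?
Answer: -29699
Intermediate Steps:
L(S, d) = 45 (L(S, d) = 57 - 12 = 45)
L(-212, 4) - y = 45 - 1*29744 = 45 - 29744 = -29699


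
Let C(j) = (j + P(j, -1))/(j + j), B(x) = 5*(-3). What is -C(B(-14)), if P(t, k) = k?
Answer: -8/15 ≈ -0.53333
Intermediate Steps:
B(x) = -15
C(j) = (-1 + j)/(2*j) (C(j) = (j - 1)/(j + j) = (-1 + j)/((2*j)) = (-1 + j)*(1/(2*j)) = (-1 + j)/(2*j))
-C(B(-14)) = -(-1 - 15)/(2*(-15)) = -(-1)*(-16)/(2*15) = -1*8/15 = -8/15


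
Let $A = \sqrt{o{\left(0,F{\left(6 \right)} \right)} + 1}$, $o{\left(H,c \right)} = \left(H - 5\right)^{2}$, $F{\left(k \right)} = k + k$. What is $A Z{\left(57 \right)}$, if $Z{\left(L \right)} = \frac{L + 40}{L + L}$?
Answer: $\frac{97 \sqrt{26}}{114} \approx 4.3386$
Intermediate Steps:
$F{\left(k \right)} = 2 k$
$o{\left(H,c \right)} = \left(-5 + H\right)^{2}$
$Z{\left(L \right)} = \frac{40 + L}{2 L}$
$A = \sqrt{26}$ ($A = \sqrt{\left(-5 + 0\right)^{2} + 1} = \sqrt{\left(-5\right)^{2} + 1} = \sqrt{25 + 1} = \sqrt{26} \approx 5.099$)
$A Z{\left(57 \right)} = \sqrt{26} \frac{40 + 57}{2 \cdot 57} = \sqrt{26} \cdot \frac{1}{2} \cdot \frac{1}{57} \cdot 97 = \sqrt{26} \cdot \frac{97}{114} = \frac{97 \sqrt{26}}{114}$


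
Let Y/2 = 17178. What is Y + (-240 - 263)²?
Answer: 287365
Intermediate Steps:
Y = 34356 (Y = 2*17178 = 34356)
Y + (-240 - 263)² = 34356 + (-240 - 263)² = 34356 + (-503)² = 34356 + 253009 = 287365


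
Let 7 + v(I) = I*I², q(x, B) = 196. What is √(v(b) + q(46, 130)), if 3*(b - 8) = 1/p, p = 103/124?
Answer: √7128997900653/95481 ≈ 27.964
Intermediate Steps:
p = 103/124 (p = 103*(1/124) = 103/124 ≈ 0.83065)
b = 2596/309 (b = 8 + 1/(3*(103/124)) = 8 + (⅓)*(124/103) = 8 + 124/309 = 2596/309 ≈ 8.4013)
v(I) = -7 + I³ (v(I) = -7 + I*I² = -7 + I³)
√(v(b) + q(46, 130)) = √((-7 + (2596/309)³) + 196) = √((-7 + 17495004736/29503629) + 196) = √(17288479333/29503629 + 196) = √(23071190617/29503629) = √7128997900653/95481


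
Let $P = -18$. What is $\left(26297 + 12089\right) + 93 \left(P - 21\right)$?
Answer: $34759$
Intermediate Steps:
$\left(26297 + 12089\right) + 93 \left(P - 21\right) = \left(26297 + 12089\right) + 93 \left(-18 - 21\right) = 38386 + 93 \left(-39\right) = 38386 - 3627 = 34759$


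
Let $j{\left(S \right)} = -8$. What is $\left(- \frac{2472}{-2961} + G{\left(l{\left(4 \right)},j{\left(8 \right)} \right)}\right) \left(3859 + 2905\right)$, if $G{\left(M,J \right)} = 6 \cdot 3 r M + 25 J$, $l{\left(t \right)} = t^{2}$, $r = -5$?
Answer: $- \frac{10943177984}{987} \approx -1.1087 \cdot 10^{7}$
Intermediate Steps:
$G{\left(M,J \right)} = - 90 M + 25 J$ ($G{\left(M,J \right)} = 6 \cdot 3 \left(-5\right) M + 25 J = 18 \left(-5\right) M + 25 J = - 90 M + 25 J$)
$\left(- \frac{2472}{-2961} + G{\left(l{\left(4 \right)},j{\left(8 \right)} \right)}\right) \left(3859 + 2905\right) = \left(- \frac{2472}{-2961} + \left(- 90 \cdot 4^{2} + 25 \left(-8\right)\right)\right) \left(3859 + 2905\right) = \left(\left(-2472\right) \left(- \frac{1}{2961}\right) - 1640\right) 6764 = \left(\frac{824}{987} - 1640\right) 6764 = \left(- \frac{1617856}{987}\right) 6764 = - \frac{10943177984}{987}$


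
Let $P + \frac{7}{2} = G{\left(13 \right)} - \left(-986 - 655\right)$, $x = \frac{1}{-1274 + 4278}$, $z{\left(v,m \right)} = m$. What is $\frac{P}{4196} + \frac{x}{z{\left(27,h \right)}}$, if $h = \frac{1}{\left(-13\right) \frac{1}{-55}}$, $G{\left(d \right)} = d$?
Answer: $\frac{136375079}{346631560} \approx 0.39343$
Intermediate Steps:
$h = \frac{55}{13}$ ($h = \frac{1}{\left(-13\right) \left(- \frac{1}{55}\right)} = \frac{1}{\frac{13}{55}} = \frac{55}{13} \approx 4.2308$)
$x = \frac{1}{3004} \approx 0.00033289$
$P = \frac{3301}{2}$ ($P = - \frac{7}{2} + \left(13 - \left(-986 - 655\right)\right) = - \frac{7}{2} + \left(13 - -1641\right) = - \frac{7}{2} + \left(13 + 1641\right) = - \frac{7}{2} + 1654 = \frac{3301}{2} \approx 1650.5$)
$\frac{P}{4196} + \frac{x}{z{\left(27,h \right)}} = \frac{3301}{2 \cdot 4196} + \frac{1}{3004 \cdot \frac{55}{13}} = \frac{3301}{2} \cdot \frac{1}{4196} + \frac{1}{3004} \cdot \frac{13}{55} = \frac{3301}{8392} + \frac{13}{165220} = \frac{136375079}{346631560}$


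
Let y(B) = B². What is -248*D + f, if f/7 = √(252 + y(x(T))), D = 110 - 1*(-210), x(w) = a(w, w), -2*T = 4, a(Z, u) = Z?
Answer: -79248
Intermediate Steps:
T = -2 (T = -½*4 = -2)
x(w) = w
D = 320 (D = 110 + 210 = 320)
f = 112 (f = 7*√(252 + (-2)²) = 7*√(252 + 4) = 7*√256 = 7*16 = 112)
-248*D + f = -248*320 + 112 = -79360 + 112 = -79248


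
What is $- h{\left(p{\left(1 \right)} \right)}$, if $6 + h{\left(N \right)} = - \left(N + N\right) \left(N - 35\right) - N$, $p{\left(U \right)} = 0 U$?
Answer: $6$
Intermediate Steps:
$p{\left(U \right)} = 0$
$h{\left(N \right)} = -6 - N - 2 N \left(-35 + N\right)$ ($h{\left(N \right)} = -6 - \left(N + \left(N + N\right) \left(N - 35\right)\right) = -6 - \left(N + 2 N \left(-35 + N\right)\right) = -6 - N - 2 N \left(-35 + N\right)$)
$- h{\left(p{\left(1 \right)} \right)} = - (-6 - 2 \cdot 0^{2} + 69 \cdot 0) = - (-6 - 0 + 0) = - (-6 + 0 + 0) = \left(-1\right) \left(-6\right) = 6$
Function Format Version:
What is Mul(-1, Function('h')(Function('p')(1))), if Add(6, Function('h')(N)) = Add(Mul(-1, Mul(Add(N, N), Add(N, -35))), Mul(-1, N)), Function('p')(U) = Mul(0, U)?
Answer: 6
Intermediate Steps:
Function('p')(U) = 0
Function('h')(N) = Add(-6, Mul(-1, N), Mul(-2, N, Add(-35, N))) (Function('h')(N) = Add(-6, Add(Mul(-1, Mul(Add(N, N), Add(N, -35))), Mul(-1, N))) = Add(-6, Add(Mul(-1, Mul(Mul(2, N), Add(-35, N))), Mul(-1, N))) = Add(-6, Add(Mul(-1, Mul(2, N, Add(-35, N))), Mul(-1, N))) = Add(-6, Add(Mul(-2, N, Add(-35, N)), Mul(-1, N))) = Add(-6, Add(Mul(-1, N), Mul(-2, N, Add(-35, N)))) = Add(-6, Mul(-1, N), Mul(-2, N, Add(-35, N))))
Mul(-1, Function('h')(Function('p')(1))) = Mul(-1, Add(-6, Mul(-2, Pow(0, 2)), Mul(69, 0))) = Mul(-1, Add(-6, Mul(-2, 0), 0)) = Mul(-1, Add(-6, 0, 0)) = Mul(-1, -6) = 6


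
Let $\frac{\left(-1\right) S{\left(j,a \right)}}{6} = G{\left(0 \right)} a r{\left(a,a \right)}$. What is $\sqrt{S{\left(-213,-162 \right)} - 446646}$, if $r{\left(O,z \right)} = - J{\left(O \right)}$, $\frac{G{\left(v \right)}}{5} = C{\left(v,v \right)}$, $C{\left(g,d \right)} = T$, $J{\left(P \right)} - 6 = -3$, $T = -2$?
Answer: $i \sqrt{417486} \approx 646.13 i$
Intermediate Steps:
$J{\left(P \right)} = 3$ ($J{\left(P \right)} = 6 - 3 = 3$)
$C{\left(g,d \right)} = -2$
$G{\left(v \right)} = -10$ ($G{\left(v \right)} = 5 \left(-2\right) = -10$)
$r{\left(O,z \right)} = -3$ ($r{\left(O,z \right)} = \left(-1\right) 3 = -3$)
$S{\left(j,a \right)} = - 180 a$ ($S{\left(j,a \right)} = - 6 - 10 a \left(-3\right) = - 6 \cdot 30 a = - 180 a$)
$\sqrt{S{\left(-213,-162 \right)} - 446646} = \sqrt{\left(-180\right) \left(-162\right) - 446646} = \sqrt{29160 - 446646} = \sqrt{-417486} = i \sqrt{417486}$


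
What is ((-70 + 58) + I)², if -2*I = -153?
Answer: 16641/4 ≈ 4160.3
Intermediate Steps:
I = 153/2 (I = -½*(-153) = 153/2 ≈ 76.500)
((-70 + 58) + I)² = ((-70 + 58) + 153/2)² = (-12 + 153/2)² = (129/2)² = 16641/4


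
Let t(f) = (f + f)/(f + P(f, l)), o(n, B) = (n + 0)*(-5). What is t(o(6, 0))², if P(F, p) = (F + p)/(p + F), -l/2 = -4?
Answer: 3600/841 ≈ 4.2806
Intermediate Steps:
l = 8 (l = -2*(-4) = 8)
P(F, p) = 1 (P(F, p) = (F + p)/(F + p) = 1)
o(n, B) = -5*n (o(n, B) = n*(-5) = -5*n)
t(f) = 2*f/(1 + f) (t(f) = (f + f)/(f + 1) = (2*f)/(1 + f) = 2*f/(1 + f))
t(o(6, 0))² = (2*(-5*6)/(1 - 5*6))² = (2*(-30)/(1 - 30))² = (2*(-30)/(-29))² = (2*(-30)*(-1/29))² = (60/29)² = 3600/841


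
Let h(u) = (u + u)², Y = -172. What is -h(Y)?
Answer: -118336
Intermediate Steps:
h(u) = 4*u² (h(u) = (2*u)² = 4*u²)
-h(Y) = -4*(-172)² = -4*29584 = -1*118336 = -118336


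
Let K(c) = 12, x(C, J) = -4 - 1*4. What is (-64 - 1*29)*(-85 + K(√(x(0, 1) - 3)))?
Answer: 6789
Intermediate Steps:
x(C, J) = -8 (x(C, J) = -4 - 4 = -8)
(-64 - 1*29)*(-85 + K(√(x(0, 1) - 3))) = (-64 - 1*29)*(-85 + 12) = (-64 - 29)*(-73) = -93*(-73) = 6789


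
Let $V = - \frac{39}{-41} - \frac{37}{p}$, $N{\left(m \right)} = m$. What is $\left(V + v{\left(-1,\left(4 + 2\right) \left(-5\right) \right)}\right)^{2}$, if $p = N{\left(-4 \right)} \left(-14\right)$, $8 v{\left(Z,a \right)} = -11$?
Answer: $\frac{1550025}{1317904} \approx 1.1761$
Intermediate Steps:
$v{\left(Z,a \right)} = - \frac{11}{8}$ ($v{\left(Z,a \right)} = \frac{1}{8} \left(-11\right) = - \frac{11}{8}$)
$p = 56$ ($p = \left(-4\right) \left(-14\right) = 56$)
$V = \frac{667}{2296}$ ($V = - \frac{39}{-41} - \frac{37}{56} = \left(-39\right) \left(- \frac{1}{41}\right) - \frac{37}{56} = \frac{39}{41} - \frac{37}{56} = \frac{667}{2296} \approx 0.29051$)
$\left(V + v{\left(-1,\left(4 + 2\right) \left(-5\right) \right)}\right)^{2} = \left(\frac{667}{2296} - \frac{11}{8}\right)^{2} = \left(- \frac{1245}{1148}\right)^{2} = \frac{1550025}{1317904}$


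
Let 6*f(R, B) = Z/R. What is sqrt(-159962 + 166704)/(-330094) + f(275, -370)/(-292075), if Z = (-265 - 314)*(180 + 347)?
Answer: 101711/160641250 - sqrt(6742)/330094 ≈ 0.00038441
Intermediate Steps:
Z = -305133 (Z = -579*527 = -305133)
f(R, B) = -101711/(2*R) (f(R, B) = (-305133/R)/6 = -101711/(2*R))
sqrt(-159962 + 166704)/(-330094) + f(275, -370)/(-292075) = sqrt(-159962 + 166704)/(-330094) - 101711/2/275/(-292075) = sqrt(6742)*(-1/330094) - 101711/2*1/275*(-1/292075) = -sqrt(6742)/330094 - 101711/550*(-1/292075) = -sqrt(6742)/330094 + 101711/160641250 = 101711/160641250 - sqrt(6742)/330094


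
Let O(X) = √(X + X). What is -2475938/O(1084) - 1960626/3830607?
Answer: -653542/1276869 - 1237969*√542/542 ≈ -53176.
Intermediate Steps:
O(X) = √2*√X (O(X) = √(2*X) = √2*√X)
-2475938/O(1084) - 1960626/3830607 = -2475938*√542/1084 - 1960626/3830607 = -2475938*√542/1084 - 1960626*1/3830607 = -2475938*√542/1084 - 653542/1276869 = -1237969*√542/542 - 653542/1276869 = -653542/1276869 - 1237969*√542/542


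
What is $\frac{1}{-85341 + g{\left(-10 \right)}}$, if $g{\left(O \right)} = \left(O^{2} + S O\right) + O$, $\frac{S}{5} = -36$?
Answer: $- \frac{1}{83451} \approx -1.1983 \cdot 10^{-5}$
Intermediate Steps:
$S = -180$ ($S = 5 \left(-36\right) = -180$)
$g{\left(O \right)} = O^{2} - 179 O$ ($g{\left(O \right)} = \left(O^{2} - 180 O\right) + O = O^{2} - 179 O$)
$\frac{1}{-85341 + g{\left(-10 \right)}} = \frac{1}{-85341 - 10 \left(-179 - 10\right)} = \frac{1}{-85341 - -1890} = \frac{1}{-85341 + 1890} = \frac{1}{-83451} = - \frac{1}{83451}$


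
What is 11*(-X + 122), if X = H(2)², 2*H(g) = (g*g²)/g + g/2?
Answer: 5093/4 ≈ 1273.3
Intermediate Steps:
H(g) = g²/2 + g/4 (H(g) = ((g*g²)/g + g/2)/2 = (g³/g + g*(½))/2 = (g² + g/2)/2 = g²/2 + g/4)
X = 25/4 (X = ((¼)*2*(1 + 2*2))² = ((¼)*2*(1 + 4))² = ((¼)*2*5)² = (5/2)² = 25/4 ≈ 6.2500)
11*(-X + 122) = 11*(-1*25/4 + 122) = 11*(-25/4 + 122) = 11*(463/4) = 5093/4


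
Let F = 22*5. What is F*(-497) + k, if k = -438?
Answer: -55108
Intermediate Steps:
F = 110
F*(-497) + k = 110*(-497) - 438 = -54670 - 438 = -55108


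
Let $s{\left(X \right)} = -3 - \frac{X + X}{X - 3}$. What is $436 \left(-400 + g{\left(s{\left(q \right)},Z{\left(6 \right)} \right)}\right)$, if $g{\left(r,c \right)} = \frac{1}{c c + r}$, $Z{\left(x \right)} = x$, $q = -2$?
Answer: $- \frac{28076220}{161} \approx -1.7439 \cdot 10^{5}$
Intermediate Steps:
$s{\left(X \right)} = -3 - \frac{2 X}{-3 + X}$
$g{\left(r,c \right)} = \frac{1}{r + c^{2}}$ ($g{\left(r,c \right)} = \frac{1}{c^{2} + r} = \frac{1}{r + c^{2}}$)
$436 \left(-400 + g{\left(s{\left(q \right)},Z{\left(6 \right)} \right)}\right) = 436 \left(-400 + \frac{1}{\frac{9 - -10}{-3 - 2} + 6^{2}}\right) = 436 \left(-400 + \frac{1}{\frac{9 + 10}{-5} + 36}\right) = 436 \left(-400 + \frac{1}{\left(- \frac{1}{5}\right) 19 + 36}\right) = 436 \left(-400 + \frac{1}{- \frac{19}{5} + 36}\right) = 436 \left(-400 + \frac{1}{\frac{161}{5}}\right) = 436 \left(-400 + \frac{5}{161}\right) = 436 \left(- \frac{64395}{161}\right) = - \frac{28076220}{161}$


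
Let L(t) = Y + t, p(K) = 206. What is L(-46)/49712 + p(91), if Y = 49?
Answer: 10240675/49712 ≈ 206.00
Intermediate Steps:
L(t) = 49 + t
L(-46)/49712 + p(91) = (49 - 46)/49712 + 206 = 3*(1/49712) + 206 = 3/49712 + 206 = 10240675/49712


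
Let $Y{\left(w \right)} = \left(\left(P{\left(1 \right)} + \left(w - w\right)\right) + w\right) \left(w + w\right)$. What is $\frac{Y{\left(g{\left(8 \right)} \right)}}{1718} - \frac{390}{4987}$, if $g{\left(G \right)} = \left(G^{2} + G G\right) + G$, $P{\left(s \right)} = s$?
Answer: $\frac{92582774}{4283833} \approx 21.612$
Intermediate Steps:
$g{\left(G \right)} = G + 2 G^{2}$ ($g{\left(G \right)} = \left(G^{2} + G^{2}\right) + G = 2 G^{2} + G = G + 2 G^{2}$)
$Y{\left(w \right)} = 2 w \left(1 + w\right)$ ($Y{\left(w \right)} = \left(\left(1 + \left(w - w\right)\right) + w\right) \left(w + w\right) = \left(\left(1 + 0\right) + w\right) 2 w = \left(1 + w\right) 2 w = 2 w \left(1 + w\right)$)
$\frac{Y{\left(g{\left(8 \right)} \right)}}{1718} - \frac{390}{4987} = \frac{2 \cdot 8 \left(1 + 2 \cdot 8\right) \left(1 + 8 \left(1 + 2 \cdot 8\right)\right)}{1718} - \frac{390}{4987} = 2 \cdot 8 \left(1 + 16\right) \left(1 + 8 \left(1 + 16\right)\right) \frac{1}{1718} - \frac{390}{4987} = 2 \cdot 8 \cdot 17 \left(1 + 8 \cdot 17\right) \frac{1}{1718} - \frac{390}{4987} = 2 \cdot 136 \left(1 + 136\right) \frac{1}{1718} - \frac{390}{4987} = 2 \cdot 136 \cdot 137 \cdot \frac{1}{1718} - \frac{390}{4987} = 37264 \cdot \frac{1}{1718} - \frac{390}{4987} = \frac{18632}{859} - \frac{390}{4987} = \frac{92582774}{4283833}$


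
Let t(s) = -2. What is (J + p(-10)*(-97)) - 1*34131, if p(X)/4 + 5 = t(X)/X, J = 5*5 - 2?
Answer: -161228/5 ≈ -32246.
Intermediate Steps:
J = 23 (J = 25 - 2 = 23)
p(X) = -20 - 8/X (p(X) = -20 + 4*(-2/X) = -20 - 8/X)
(J + p(-10)*(-97)) - 1*34131 = (23 + (-20 - 8/(-10))*(-97)) - 1*34131 = (23 + (-20 - 8*(-1/10))*(-97)) - 34131 = (23 + (-20 + 4/5)*(-97)) - 34131 = (23 - 96/5*(-97)) - 34131 = (23 + 9312/5) - 34131 = 9427/5 - 34131 = -161228/5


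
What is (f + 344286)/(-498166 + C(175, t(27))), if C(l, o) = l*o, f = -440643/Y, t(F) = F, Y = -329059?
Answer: -113290847517/162371202019 ≈ -0.69773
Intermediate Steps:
f = 440643/329059 (f = -440643/(-329059) = -440643*(-1/329059) = 440643/329059 ≈ 1.3391)
(f + 344286)/(-498166 + C(175, t(27))) = (440643/329059 + 344286)/(-498166 + 175*27) = 113290847517/(329059*(-498166 + 4725)) = (113290847517/329059)/(-493441) = (113290847517/329059)*(-1/493441) = -113290847517/162371202019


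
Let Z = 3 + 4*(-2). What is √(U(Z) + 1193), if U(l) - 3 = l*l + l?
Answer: 8*√19 ≈ 34.871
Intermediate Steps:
Z = -5 (Z = 3 - 8 = -5)
U(l) = 3 + l + l² (U(l) = 3 + (l*l + l) = 3 + (l² + l) = 3 + (l + l²) = 3 + l + l²)
√(U(Z) + 1193) = √((3 - 5 + (-5)²) + 1193) = √((3 - 5 + 25) + 1193) = √(23 + 1193) = √1216 = 8*√19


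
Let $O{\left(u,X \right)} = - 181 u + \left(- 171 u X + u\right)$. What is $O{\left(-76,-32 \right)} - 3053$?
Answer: $-405245$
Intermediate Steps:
$O{\left(u,X \right)} = - 180 u - 171 X u$ ($O{\left(u,X \right)} = - 181 u - \left(- u + 171 X u\right) = - 180 u - 171 X u$)
$O{\left(-76,-32 \right)} - 3053 = \left(-9\right) \left(-76\right) \left(20 + 19 \left(-32\right)\right) - 3053 = \left(-9\right) \left(-76\right) \left(20 - 608\right) - 3053 = \left(-9\right) \left(-76\right) \left(-588\right) - 3053 = -402192 - 3053 = -405245$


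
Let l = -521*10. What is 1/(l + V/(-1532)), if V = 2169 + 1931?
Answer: -383/1996455 ≈ -0.00019184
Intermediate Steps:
V = 4100
l = -5210
1/(l + V/(-1532)) = 1/(-5210 + 4100/(-1532)) = 1/(-5210 + 4100*(-1/1532)) = 1/(-5210 - 1025/383) = 1/(-1996455/383) = -383/1996455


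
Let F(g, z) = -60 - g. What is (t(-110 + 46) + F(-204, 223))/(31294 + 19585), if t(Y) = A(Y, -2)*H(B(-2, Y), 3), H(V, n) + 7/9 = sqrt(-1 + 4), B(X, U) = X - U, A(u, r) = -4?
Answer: 1324/457911 - 4*sqrt(3)/50879 ≈ 0.0027552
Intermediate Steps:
H(V, n) = -7/9 + sqrt(3) (H(V, n) = -7/9 + sqrt(-1 + 4) = -7/9 + sqrt(3))
t(Y) = 28/9 - 4*sqrt(3) (t(Y) = -4*(-7/9 + sqrt(3)) = 28/9 - 4*sqrt(3))
(t(-110 + 46) + F(-204, 223))/(31294 + 19585) = ((28/9 - 4*sqrt(3)) + (-60 - 1*(-204)))/(31294 + 19585) = ((28/9 - 4*sqrt(3)) + (-60 + 204))/50879 = ((28/9 - 4*sqrt(3)) + 144)*(1/50879) = (1324/9 - 4*sqrt(3))*(1/50879) = 1324/457911 - 4*sqrt(3)/50879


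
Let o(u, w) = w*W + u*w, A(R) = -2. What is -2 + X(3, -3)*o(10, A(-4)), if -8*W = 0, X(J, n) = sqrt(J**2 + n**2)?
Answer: -2 - 60*sqrt(2) ≈ -86.853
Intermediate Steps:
W = 0 (W = -1/8*0 = 0)
o(u, w) = u*w (o(u, w) = w*0 + u*w = 0 + u*w = u*w)
-2 + X(3, -3)*o(10, A(-4)) = -2 + sqrt(3**2 + (-3)**2)*(10*(-2)) = -2 + sqrt(9 + 9)*(-20) = -2 + sqrt(18)*(-20) = -2 + (3*sqrt(2))*(-20) = -2 - 60*sqrt(2)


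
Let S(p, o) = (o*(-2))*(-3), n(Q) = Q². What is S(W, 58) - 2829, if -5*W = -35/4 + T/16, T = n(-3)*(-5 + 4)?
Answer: -2481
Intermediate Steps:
T = -9 (T = (-3)²*(-5 + 4) = 9*(-1) = -9)
W = 149/80 (W = -(-35/4 - 9/16)/5 = -⅕*(-149/16) = 149/80 ≈ 1.8625)
S(p, o) = 6*o (S(p, o) = -2*o*(-3) = 6*o)
S(W, 58) - 2829 = 6*58 - 2829 = 348 - 2829 = -2481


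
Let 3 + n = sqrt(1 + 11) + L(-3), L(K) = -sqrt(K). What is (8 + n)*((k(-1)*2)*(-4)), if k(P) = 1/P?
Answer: 40 + 8*sqrt(3)*(2 - I) ≈ 67.713 - 13.856*I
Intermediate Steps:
n = -3 + 2*sqrt(3) - I*sqrt(3) (n = -3 + (sqrt(1 + 11) - sqrt(-3)) = -3 + (sqrt(12) - I*sqrt(3)) = -3 + (2*sqrt(3) - I*sqrt(3)) = -3 + 2*sqrt(3) - I*sqrt(3) ≈ 0.4641 - 1.732*I)
(8 + n)*((k(-1)*2)*(-4)) = (8 + (-3 + sqrt(3)*(2 - I)))*((2/(-1))*(-4)) = (5 + sqrt(3)*(2 - I))*(-1*2*(-4)) = (5 + sqrt(3)*(2 - I))*(-2*(-4)) = (5 + sqrt(3)*(2 - I))*8 = 40 + 8*sqrt(3)*(2 - I)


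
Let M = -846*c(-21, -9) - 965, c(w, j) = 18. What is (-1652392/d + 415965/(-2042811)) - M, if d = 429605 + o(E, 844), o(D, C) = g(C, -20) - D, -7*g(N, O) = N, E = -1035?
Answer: 8305325152210292/513024064233 ≈ 16189.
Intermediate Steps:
g(N, O) = -N/7
o(D, C) = -D - C/7 (o(D, C) = -C/7 - D = -D - C/7)
d = 3013636/7 (d = 429605 + (-1*(-1035) - 1/7*844) = 429605 + (1035 - 844/7) = 429605 + 6401/7 = 3013636/7 ≈ 4.3052e+5)
M = -16193 (M = -846*18 - 965 = -15228 - 965 = -16193)
(-1652392/d + 415965/(-2042811)) - M = (-1652392/3013636/7 + 415965/(-2042811)) - 1*(-16193) = (-1652392*7/3013636 + 415965*(-1/2042811)) + 16193 = (-2891686/753409 - 138655/680937) + 16193 = -2073519914677/513024064233 + 16193 = 8305325152210292/513024064233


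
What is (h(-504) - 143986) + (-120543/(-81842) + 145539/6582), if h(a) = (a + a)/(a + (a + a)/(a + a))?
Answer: -3250602987180934/22579839511 ≈ -1.4396e+5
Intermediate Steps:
h(a) = 2*a/(1 + a) (h(a) = (2*a)/(a + (2*a)/((2*a))) = (2*a)/(a + (2*a)*(1/(2*a))) = (2*a)/(a + 1) = (2*a)/(1 + a) = 2*a/(1 + a))
(h(-504) - 143986) + (-120543/(-81842) + 145539/6582) = (2*(-504)/(1 - 504) - 143986) + (-120543/(-81842) + 145539/6582) = (2*(-504)/(-503) - 143986) + (-120543*(-1/81842) + 145539*(1/6582)) = (2*(-504)*(-1/503) - 143986) + (120543/81842 + 48513/2194) = (1008/503 - 143986) + 1058718072/44890337 = -72423950/503 + 1058718072/44890337 = -3250602987180934/22579839511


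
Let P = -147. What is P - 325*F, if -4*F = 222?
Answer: 35781/2 ≈ 17891.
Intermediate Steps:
F = -111/2 (F = -1/4*222 = -111/2 ≈ -55.500)
P - 325*F = -147 - 325*(-111/2) = -147 + 36075/2 = 35781/2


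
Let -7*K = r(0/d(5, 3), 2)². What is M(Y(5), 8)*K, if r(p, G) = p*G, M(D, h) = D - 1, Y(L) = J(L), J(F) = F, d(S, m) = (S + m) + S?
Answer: 0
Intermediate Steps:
d(S, m) = m + 2*S
Y(L) = L
M(D, h) = -1 + D
r(p, G) = G*p
K = 0 (K = -(2*(0/(3 + 2*5)))²/7 = -(2*(0/(3 + 10)))²/7 = -(2*(0/13))²/7 = -(2*(0*(1/13)))²/7 = -(2*0)²/7 = -⅐*0² = -⅐*0 = 0)
M(Y(5), 8)*K = (-1 + 5)*0 = 4*0 = 0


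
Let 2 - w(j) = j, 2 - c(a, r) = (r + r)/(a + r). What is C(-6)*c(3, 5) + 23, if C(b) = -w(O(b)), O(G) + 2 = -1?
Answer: 77/4 ≈ 19.250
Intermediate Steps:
O(G) = -3 (O(G) = -2 - 1 = -3)
c(a, r) = 2 - 2*r/(a + r) (c(a, r) = 2 - (r + r)/(a + r) = 2 - 2*r/(a + r))
w(j) = 2 - j
C(b) = -5 (C(b) = -(2 - 1*(-3)) = -(2 + 3) = -1*5 = -5)
C(-6)*c(3, 5) + 23 = -10*3/(3 + 5) + 23 = -10*3/8 + 23 = -5*3/4 + 23 = -15/4 + 23 = 77/4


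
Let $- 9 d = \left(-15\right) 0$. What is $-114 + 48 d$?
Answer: $-114$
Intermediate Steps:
$d = 0$ ($d = - \frac{\left(-15\right) 0}{9} = \left(- \frac{1}{9}\right) 0 = 0$)
$-114 + 48 d = -114 + 48 \cdot 0 = -114 + 0 = -114$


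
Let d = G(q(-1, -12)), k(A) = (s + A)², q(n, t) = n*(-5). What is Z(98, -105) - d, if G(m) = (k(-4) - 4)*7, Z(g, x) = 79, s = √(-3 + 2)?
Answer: 2 + 56*I ≈ 2.0 + 56.0*I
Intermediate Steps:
s = I (s = √(-1) = I ≈ 1.0*I)
q(n, t) = -5*n
k(A) = (I + A)²
G(m) = -28 + 7*(-4 + I)² (G(m) = ((I - 4)² - 4)*7 = ((-4 + I)² - 4)*7 = (-4 + (-4 + I)²)*7 = -28 + 7*(-4 + I)²)
d = 77 - 56*I ≈ 77.0 - 56.0*I
Z(98, -105) - d = 79 - (77 - 56*I) = 79 + (-77 + 56*I) = 2 + 56*I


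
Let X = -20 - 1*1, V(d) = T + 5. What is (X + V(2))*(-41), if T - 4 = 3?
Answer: 369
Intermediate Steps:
T = 7 (T = 4 + 3 = 7)
V(d) = 12 (V(d) = 7 + 5 = 12)
X = -21 (X = -20 - 1 = -21)
(X + V(2))*(-41) = (-21 + 12)*(-41) = -9*(-41) = 369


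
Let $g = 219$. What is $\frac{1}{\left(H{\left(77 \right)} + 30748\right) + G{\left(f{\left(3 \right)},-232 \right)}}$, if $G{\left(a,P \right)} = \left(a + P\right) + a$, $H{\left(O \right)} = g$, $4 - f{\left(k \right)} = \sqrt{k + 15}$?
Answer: $\frac{30743}{945131977} + \frac{6 \sqrt{2}}{945131977} \approx 3.2537 \cdot 10^{-5}$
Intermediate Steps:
$f{\left(k \right)} = 4 - \sqrt{15 + k}$ ($f{\left(k \right)} = 4 - \sqrt{k + 15} = 4 - \sqrt{15 + k}$)
$H{\left(O \right)} = 219$
$G{\left(a,P \right)} = P + 2 a$ ($G{\left(a,P \right)} = \left(P + a\right) + a = P + 2 a$)
$\frac{1}{\left(H{\left(77 \right)} + 30748\right) + G{\left(f{\left(3 \right)},-232 \right)}} = \frac{1}{\left(219 + 30748\right) - \left(232 - 2 \left(4 - \sqrt{15 + 3}\right)\right)} = \frac{1}{30967 - \left(232 - 2 \left(4 - \sqrt{18}\right)\right)} = \frac{1}{30967 - \left(232 - 2 \left(4 - 3 \sqrt{2}\right)\right)} = \frac{1}{30967 - \left(224 + 6 \sqrt{2}\right)} = \frac{1}{30743 - 6 \sqrt{2}}$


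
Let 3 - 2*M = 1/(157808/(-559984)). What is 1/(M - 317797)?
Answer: -9863/3134399517 ≈ -3.1467e-6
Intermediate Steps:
M = 32294/9863 (M = 3/2 - 1/(2*(157808/(-559984))) = 3/2 - 1/(2*(157808*(-1/559984))) = 3/2 - 1/(2*(-9863/34999)) = 3/2 - 1/2*(-34999/9863) = 3/2 + 34999/19726 = 32294/9863 ≈ 3.2743)
1/(M - 317797) = 1/(32294/9863 - 317797) = 1/(-3134399517/9863) = -9863/3134399517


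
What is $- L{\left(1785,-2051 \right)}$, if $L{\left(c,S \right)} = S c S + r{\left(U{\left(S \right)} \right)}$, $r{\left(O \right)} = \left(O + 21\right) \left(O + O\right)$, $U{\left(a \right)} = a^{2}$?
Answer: $-35398669406429$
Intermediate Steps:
$r{\left(O \right)} = 2 O \left(21 + O\right)$ ($r{\left(O \right)} = \left(21 + O\right) 2 O = 2 O \left(21 + O\right)$)
$L{\left(c,S \right)} = c S^{2} + 2 S^{2} \left(21 + S^{2}\right)$ ($L{\left(c,S \right)} = S c S + 2 S^{2} \left(21 + S^{2}\right) = c S^{2} + 2 S^{2} \left(21 + S^{2}\right)$)
$- L{\left(1785,-2051 \right)} = - \left(-2051\right)^{2} \left(42 + 1785 + 2 \left(-2051\right)^{2}\right) = - 4206601 \left(42 + 1785 + 2 \cdot 4206601\right) = - 4206601 \left(42 + 1785 + 8413202\right) = - 4206601 \cdot 8415029 = \left(-1\right) 35398669406429 = -35398669406429$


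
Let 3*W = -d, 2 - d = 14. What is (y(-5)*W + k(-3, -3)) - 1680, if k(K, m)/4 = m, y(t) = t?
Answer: -1712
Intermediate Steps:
d = -12 (d = 2 - 1*14 = 2 - 14 = -12)
k(K, m) = 4*m
W = 4 (W = (-1*(-12))/3 = (1/3)*12 = 4)
(y(-5)*W + k(-3, -3)) - 1680 = (-5*4 + 4*(-3)) - 1680 = (-20 - 12) - 1680 = -32 - 1680 = -1712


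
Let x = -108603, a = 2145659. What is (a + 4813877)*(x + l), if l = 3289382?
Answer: 22136745958544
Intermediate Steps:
(a + 4813877)*(x + l) = (2145659 + 4813877)*(-108603 + 3289382) = 6959536*3180779 = 22136745958544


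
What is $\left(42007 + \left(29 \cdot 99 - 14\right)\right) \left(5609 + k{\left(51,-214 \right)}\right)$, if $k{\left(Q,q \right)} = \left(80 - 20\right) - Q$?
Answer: $252045952$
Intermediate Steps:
$k{\left(Q,q \right)} = 60 - Q$ ($k{\left(Q,q \right)} = \left(80 - 20\right) - Q = 60 - Q$)
$\left(42007 + \left(29 \cdot 99 - 14\right)\right) \left(5609 + k{\left(51,-214 \right)}\right) = \left(42007 + \left(29 \cdot 99 - 14\right)\right) \left(5609 + \left(60 - 51\right)\right) = \left(42007 + \left(2871 - 14\right)\right) \left(5609 + \left(60 - 51\right)\right) = \left(42007 + 2857\right) \left(5609 + 9\right) = 44864 \cdot 5618 = 252045952$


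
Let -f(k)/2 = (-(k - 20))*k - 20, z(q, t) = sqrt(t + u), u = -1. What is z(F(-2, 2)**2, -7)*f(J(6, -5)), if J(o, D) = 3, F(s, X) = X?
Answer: -124*I*sqrt(2) ≈ -175.36*I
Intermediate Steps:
z(q, t) = sqrt(-1 + t) (z(q, t) = sqrt(t - 1) = sqrt(-1 + t))
f(k) = 40 - 2*k*(20 - k) (f(k) = -2*((-(k - 20))*k - 20) = -2*((-(-20 + k))*k - 20) = -2*((20 - k)*k - 20) = -2*(k*(20 - k) - 20) = -2*(-20 + k*(20 - k)) = 40 - 2*k*(20 - k))
z(F(-2, 2)**2, -7)*f(J(6, -5)) = sqrt(-1 - 7)*(40 - 40*3 + 2*3**2) = sqrt(-8)*(40 - 120 + 2*9) = (2*I*sqrt(2))*(40 - 120 + 18) = (2*I*sqrt(2))*(-62) = -124*I*sqrt(2)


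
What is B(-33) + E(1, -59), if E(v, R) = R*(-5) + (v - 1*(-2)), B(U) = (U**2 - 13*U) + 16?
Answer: 1832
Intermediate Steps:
B(U) = 16 + U**2 - 13*U
E(v, R) = 2 + v - 5*R (E(v, R) = -5*R + (v + 2) = -5*R + (2 + v) = 2 + v - 5*R)
B(-33) + E(1, -59) = (16 + (-33)**2 - 13*(-33)) + (2 + 1 - 5*(-59)) = (16 + 1089 + 429) + (2 + 1 + 295) = 1534 + 298 = 1832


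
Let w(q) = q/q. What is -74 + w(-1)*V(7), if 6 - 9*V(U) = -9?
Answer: -217/3 ≈ -72.333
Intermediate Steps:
V(U) = 5/3 (V(U) = ⅔ - ⅑*(-9) = ⅔ + 1 = 5/3)
w(q) = 1
-74 + w(-1)*V(7) = -74 + 1*(5/3) = -74 + 5/3 = -217/3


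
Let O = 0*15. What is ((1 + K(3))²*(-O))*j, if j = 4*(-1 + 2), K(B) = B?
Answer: 0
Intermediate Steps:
O = 0
j = 4 (j = 4*1 = 4)
((1 + K(3))²*(-O))*j = ((1 + 3)²*(-1*0))*4 = (4²*0)*4 = (16*0)*4 = 0*4 = 0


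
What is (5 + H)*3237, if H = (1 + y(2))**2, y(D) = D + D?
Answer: 97110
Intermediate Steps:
y(D) = 2*D
H = 25 (H = (1 + 2*2)**2 = (1 + 4)**2 = 5**2 = 25)
(5 + H)*3237 = (5 + 25)*3237 = 30*3237 = 97110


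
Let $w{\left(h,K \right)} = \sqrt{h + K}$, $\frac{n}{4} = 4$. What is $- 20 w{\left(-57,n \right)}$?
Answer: $- 20 i \sqrt{41} \approx - 128.06 i$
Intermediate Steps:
$n = 16$ ($n = 4 \cdot 4 = 16$)
$w{\left(h,K \right)} = \sqrt{K + h}$
$- 20 w{\left(-57,n \right)} = - 20 \sqrt{16 - 57} = - 20 \sqrt{-41} = - 20 i \sqrt{41}$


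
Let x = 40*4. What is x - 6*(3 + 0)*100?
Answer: -1640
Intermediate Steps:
x = 160
x - 6*(3 + 0)*100 = 160 - 6*(3 + 0)*100 = 160 - 6*3*100 = 160 - 18*100 = 160 - 1800 = -1640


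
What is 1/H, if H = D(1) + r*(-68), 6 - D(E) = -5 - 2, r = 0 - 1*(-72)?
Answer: -1/4883 ≈ -0.00020479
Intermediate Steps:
r = 72 (r = 0 + 72 = 72)
D(E) = 13 (D(E) = 6 - (-5 - 2) = 6 - 1*(-7) = 6 + 7 = 13)
H = -4883 (H = 13 + 72*(-68) = 13 - 4896 = -4883)
1/H = 1/(-4883) = -1/4883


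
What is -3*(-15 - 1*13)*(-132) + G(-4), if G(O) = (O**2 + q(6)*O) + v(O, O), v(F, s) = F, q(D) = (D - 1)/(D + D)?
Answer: -33233/3 ≈ -11078.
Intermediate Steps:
q(D) = (-1 + D)/(2*D) (q(D) = (-1 + D)/((2*D)) = (-1 + D)*(1/(2*D)) = (-1 + D)/(2*D))
G(O) = O**2 + 17*O/12 (G(O) = (O**2 + ((1/2)*(-1 + 6)/6)*O) + O = (O**2 + ((1/2)*(1/6)*5)*O) + O = (O**2 + 5*O/12) + O = O**2 + 17*O/12)
-3*(-15 - 1*13)*(-132) + G(-4) = -3*(-15 - 1*13)*(-132) + (1/12)*(-4)*(17 + 12*(-4)) = -3*(-15 - 13)*(-132) + (1/12)*(-4)*(17 - 48) = -3*(-28)*(-132) + (1/12)*(-4)*(-31) = 84*(-132) + 31/3 = -11088 + 31/3 = -33233/3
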